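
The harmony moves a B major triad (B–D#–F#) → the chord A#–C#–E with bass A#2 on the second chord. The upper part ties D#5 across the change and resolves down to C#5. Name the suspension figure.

At the second chord the bass is A#2. The suspended D#5 lies a fourth above the bass; after resolving down by step to C#5, the interval above the bass becomes a third.
Suspension figures are named by those two intervals: 4–3.

4–3 suspension.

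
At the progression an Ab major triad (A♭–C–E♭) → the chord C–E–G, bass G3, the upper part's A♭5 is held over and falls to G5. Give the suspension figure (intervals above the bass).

9–8 suspension.

At the second chord the bass is G3. The suspended A♭5 lies a ninth above the bass; after resolving down by step to G5, the interval above the bass becomes an octave.
Suspension figures are named by those two intervals: 9–8.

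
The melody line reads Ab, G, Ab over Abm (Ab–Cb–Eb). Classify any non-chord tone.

G is a neighbor tone.

The harmony at that moment is Ab minor triad (Ab, Cb, Eb); G is not a chord tone.
It is approached by step down from Ab and left by step up to Ab.
Step away and step back to the same note — a neighbor tone (lower neighbor).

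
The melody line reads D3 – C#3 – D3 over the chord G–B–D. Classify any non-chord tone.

The harmony at that moment is G major triad (G, B, D); C#3 is not a chord tone.
It is approached by step down from D3 and left by step up to D3.
Step away and step back to the same note — a neighbor tone (lower neighbor).

C#3 is a neighbor tone.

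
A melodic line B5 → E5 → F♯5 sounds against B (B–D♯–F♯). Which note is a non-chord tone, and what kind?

The harmony at that moment is B major triad (B, D♯, F♯); E5 is not a chord tone.
It is approached by leap down from B5 and left by step up to F♯5.
Leap in, step out — an appoggiatura.

E5 is an appoggiatura.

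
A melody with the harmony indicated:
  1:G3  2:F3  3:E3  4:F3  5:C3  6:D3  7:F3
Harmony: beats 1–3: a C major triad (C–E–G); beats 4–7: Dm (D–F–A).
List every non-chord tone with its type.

F3 (beat 2) — passing tone; C3 (beat 5) — appoggiatura.

The harmony at that moment is C major triad (C, E, G); F3 is not a chord tone.
It is approached by step down from G3 and left by step down to E3.
Step in, step out in the same direction — a passing tone.
The harmony at that moment is D minor triad (D, F, A); C3 is not a chord tone.
It is approached by leap down from F3 and left by step up to D3.
Leap in, step out — an appoggiatura.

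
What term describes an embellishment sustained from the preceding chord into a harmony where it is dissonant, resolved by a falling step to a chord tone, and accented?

Approach: by preparation — the pitch is first a chord tone, then held (tied or repeated) while the harmony changes under it. Departure: down by step. Metric position: strong.
A prepared dissonance that resolves downward by step — a suspension. (The same figure resolving upward would be a retardation.)

Suspension.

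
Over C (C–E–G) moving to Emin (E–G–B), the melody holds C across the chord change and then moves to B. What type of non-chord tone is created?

C is a suspension.

The harmony at that moment is E minor triad (E, G, B); C is not a chord tone.
It is held over (the same pitch as the preceding C) and left by step down to B.
Held over from the previous chord and resolving down by step — a suspension.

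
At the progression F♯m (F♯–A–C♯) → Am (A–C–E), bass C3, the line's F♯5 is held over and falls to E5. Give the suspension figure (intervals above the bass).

4–3 suspension.

At the second chord the bass is C3. The suspended F♯5 lies a fourth above the bass; after resolving down by step to E5, the interval above the bass becomes a third.
Suspension figures are named by those two intervals: 4–3.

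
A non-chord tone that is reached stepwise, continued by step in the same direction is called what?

Passing tone.

Approach: by step. Departure: by step, continuing in the same direction.
Stepwise on both sides with no change of direction means the note fills in the space between two different chord tones — a passing tone. (Had it turned back to its starting note it would be a neighbor tone instead.)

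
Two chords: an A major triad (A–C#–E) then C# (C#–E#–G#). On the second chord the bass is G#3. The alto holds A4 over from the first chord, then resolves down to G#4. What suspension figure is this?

At the second chord the bass is G#3. The suspended A4 lies a ninth above the bass; after resolving down by step to G#4, the interval above the bass becomes an octave.
Suspension figures are named by those two intervals: 9–8.

9–8 suspension.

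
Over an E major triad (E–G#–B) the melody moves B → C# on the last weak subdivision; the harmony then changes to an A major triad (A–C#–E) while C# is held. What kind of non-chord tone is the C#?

The harmony at that moment is E major triad (E, G#, B); C# is not a chord tone.
It is approached by step up from B and then sustained as the same pitch into the next harmony.
Arriving early and becoming a chord tone when the harmony changes — an anticipation.

C# is an anticipation.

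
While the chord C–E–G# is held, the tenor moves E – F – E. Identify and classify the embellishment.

F is a neighbor tone.

The harmony at that moment is C augmented triad (C, E, G#); F is not a chord tone.
It is approached by step up from E and left by step down to E.
Step away and step back to the same note — a neighbor tone (upper neighbor).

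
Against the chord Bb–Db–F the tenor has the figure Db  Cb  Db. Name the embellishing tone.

The harmony at that moment is Bb minor triad (Bb, Db, F); Cb is not a chord tone.
It is approached by step down from Db and left by step up to Db.
Step away and step back to the same note — a neighbor tone (lower neighbor).

Cb is a neighbor tone.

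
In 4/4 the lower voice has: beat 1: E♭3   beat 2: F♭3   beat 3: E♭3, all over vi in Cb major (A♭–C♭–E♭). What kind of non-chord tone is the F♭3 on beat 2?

The harmony at that moment is A♭ minor triad (A♭, C♭, E♭); F♭3 is not a chord tone.
It is approached by step up from E♭3 and left by step down to E♭3.
Step away and step back to the same note — a neighbor tone (upper neighbor).

Upper neighbor tone.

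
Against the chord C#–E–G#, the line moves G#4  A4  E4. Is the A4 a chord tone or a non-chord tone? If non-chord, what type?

The harmony at that moment is C# minor triad (C#, E, G#); A4 is not a chord tone.
It is approached by step up from G#4 and left by leap down to E4.
Step in, leap out — an escape tone.

Non-chord tone — an escape tone.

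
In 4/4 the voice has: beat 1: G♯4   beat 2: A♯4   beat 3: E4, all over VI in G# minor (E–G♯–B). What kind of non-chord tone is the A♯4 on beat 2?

The harmony at that moment is E major triad (E, G♯, B); A♯4 is not a chord tone.
It is approached by step up from G♯4 and left by leap down to E4.
Step in, leap out, on a weak beat — an escape tone.

Escape tone.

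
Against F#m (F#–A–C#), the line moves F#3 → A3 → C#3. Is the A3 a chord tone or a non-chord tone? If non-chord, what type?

F# minor triad contains F#, A, C#; A is the third, so it is a chord tone.

Chord tone (the third of F# minor triad).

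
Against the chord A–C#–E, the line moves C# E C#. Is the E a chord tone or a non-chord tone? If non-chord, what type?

Chord tone (the fifth of A major triad).

A major triad contains A, C#, E; E is the fifth, so it is a chord tone.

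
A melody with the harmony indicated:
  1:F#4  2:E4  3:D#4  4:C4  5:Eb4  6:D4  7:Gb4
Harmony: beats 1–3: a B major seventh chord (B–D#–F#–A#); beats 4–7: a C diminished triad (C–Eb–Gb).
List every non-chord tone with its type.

The harmony at that moment is B major seventh chord (B, D#, F#, A#); E4 is not a chord tone.
It is approached by step down from F#4 and left by step down to D#4.
Step in, step out in the same direction — a passing tone.
The harmony at that moment is C diminished triad (C, Eb, Gb); D4 is not a chord tone.
It is approached by step down from Eb4 and left by leap up to Gb4.
Step in, leap out — an escape tone.

E4 (beat 2) — passing tone; D4 (beat 6) — escape tone.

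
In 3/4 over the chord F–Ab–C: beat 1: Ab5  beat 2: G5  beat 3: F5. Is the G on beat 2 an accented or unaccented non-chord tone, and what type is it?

Unaccented passing tone.

The harmony at that moment is F minor triad (F, Ab, C); G5 is not a chord tone.
It is approached by step down from Ab5 and left by step down to F5.
Step in, step out in the same direction — a passing tone.
It falls on a weak beat, so it is unaccented.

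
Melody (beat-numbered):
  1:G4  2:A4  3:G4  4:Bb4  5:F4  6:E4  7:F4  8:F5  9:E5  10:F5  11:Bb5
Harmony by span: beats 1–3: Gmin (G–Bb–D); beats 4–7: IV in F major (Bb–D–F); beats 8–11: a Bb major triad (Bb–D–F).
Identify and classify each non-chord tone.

A4 (beat 2) — neighbor tone; E4 (beat 6) — neighbor tone; E5 (beat 9) — neighbor tone.

The harmony at that moment is G minor triad (G, Bb, D); A4 is not a chord tone.
It is approached by step up from G4 and left by step down to G4.
Step away and step back to the same note — a neighbor tone (upper neighbor).
The harmony at that moment is Bb major triad (Bb, D, F); E4 is not a chord tone.
It is approached by step down from F4 and left by step up to F4.
Step away and step back to the same note — a neighbor tone (lower neighbor).
The harmony at that moment is Bb major triad (Bb, D, F); E5 is not a chord tone.
It is approached by step down from F5 and left by step up to F5.
Step away and step back to the same note — a neighbor tone (lower neighbor).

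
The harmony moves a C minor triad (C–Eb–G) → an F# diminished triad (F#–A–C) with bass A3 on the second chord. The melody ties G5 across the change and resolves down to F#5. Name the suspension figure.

7–6 suspension.

At the second chord the bass is A3. The suspended G5 lies a seventh above the bass; after resolving down by step to F#5, the interval above the bass becomes a sixth.
Suspension figures are named by those two intervals: 7–6.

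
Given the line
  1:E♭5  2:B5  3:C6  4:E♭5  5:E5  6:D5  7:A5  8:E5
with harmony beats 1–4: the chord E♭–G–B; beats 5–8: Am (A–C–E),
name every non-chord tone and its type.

C6 (beat 3) — escape tone; D5 (beat 6) — escape tone.

The harmony at that moment is E♭ augmented triad (E♭, G, B); C6 is not a chord tone.
It is approached by step up from B5 and left by leap down to E♭5.
Step in, leap out — an escape tone.
The harmony at that moment is A minor triad (A, C, E); D5 is not a chord tone.
It is approached by step down from E5 and left by leap up to A5.
Step in, leap out — an escape tone.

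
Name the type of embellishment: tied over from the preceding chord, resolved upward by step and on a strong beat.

Retardation.

Approach: by preparation — the pitch is first a chord tone, then held (tied or repeated) while the harmony changes under it. Departure: up by step. Metric position: strong.
A prepared dissonance that resolves upward by step — a retardation. (The same figure resolving downward would be a suspension.)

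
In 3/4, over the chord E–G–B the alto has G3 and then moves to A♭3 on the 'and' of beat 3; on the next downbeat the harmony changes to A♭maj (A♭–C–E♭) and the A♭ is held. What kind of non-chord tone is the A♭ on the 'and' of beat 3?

Anticipation.

The harmony at that moment is E minor triad (E, G, B); A♭3 is not a chord tone.
It is approached by step up from G3 and then sustained as the same pitch into the next harmony.
Arriving early and becoming a chord tone when the harmony changes — an anticipation.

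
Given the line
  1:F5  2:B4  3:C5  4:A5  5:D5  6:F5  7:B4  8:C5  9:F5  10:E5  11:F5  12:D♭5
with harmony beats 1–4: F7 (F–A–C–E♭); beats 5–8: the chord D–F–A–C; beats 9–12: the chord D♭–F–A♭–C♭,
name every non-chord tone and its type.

The harmony at that moment is F dominant seventh chord (F, A, C, E♭); B4 is not a chord tone.
It is approached by leap down from F5 and left by step up to C5.
Leap in, step out — an appoggiatura.
The harmony at that moment is D minor seventh chord (D, F, A, C); B4 is not a chord tone.
It is approached by leap down from F5 and left by step up to C5.
Leap in, step out — an appoggiatura.
The harmony at that moment is D♭ dominant seventh chord (D♭, F, A♭, C♭); E5 is not a chord tone.
It is approached by step down from F5 and left by step up to F5.
Step away and step back to the same note — a neighbor tone (lower neighbor).

B4 (beat 2) — appoggiatura; B4 (beat 7) — appoggiatura; E5 (beat 10) — neighbor tone.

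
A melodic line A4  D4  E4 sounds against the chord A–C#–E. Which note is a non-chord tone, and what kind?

The harmony at that moment is A major triad (A, C#, E); D4 is not a chord tone.
It is approached by leap down from A4 and left by step up to E4.
Leap in, step out — an appoggiatura.

D4 is an appoggiatura.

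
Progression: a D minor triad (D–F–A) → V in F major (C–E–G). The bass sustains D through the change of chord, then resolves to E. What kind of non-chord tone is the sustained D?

The harmony at that moment is C major triad (C, E, G); D is not a chord tone.
It is held over (the same pitch as the preceding D) and left by step up to E.
Held over from the previous chord and resolving up by step — a retardation.

D is a retardation.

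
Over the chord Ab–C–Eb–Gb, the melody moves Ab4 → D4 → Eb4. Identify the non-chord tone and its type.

The harmony at that moment is Ab dominant seventh chord (Ab, C, Eb, Gb); D4 is not a chord tone.
It is approached by leap down from Ab4 and left by step up to Eb4.
Leap in, step out — an appoggiatura.

D4 is an appoggiatura.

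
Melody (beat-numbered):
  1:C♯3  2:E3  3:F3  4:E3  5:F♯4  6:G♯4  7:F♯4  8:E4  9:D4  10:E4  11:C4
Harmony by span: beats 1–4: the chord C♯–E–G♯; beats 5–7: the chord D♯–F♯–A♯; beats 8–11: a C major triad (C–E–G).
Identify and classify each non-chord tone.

The harmony at that moment is C♯ minor triad (C♯, E, G♯); F3 is not a chord tone.
It is approached by step up from E3 and left by step down to E3.
Step away and step back to the same note — a neighbor tone (upper neighbor).
The harmony at that moment is D♯ minor triad (D♯, F♯, A♯); G♯4 is not a chord tone.
It is approached by step up from F♯4 and left by step down to F♯4.
Step away and step back to the same note — a neighbor tone (upper neighbor).
The harmony at that moment is C major triad (C, E, G); D4 is not a chord tone.
It is approached by step down from E4 and left by step up to E4.
Step away and step back to the same note — a neighbor tone (lower neighbor).

F3 (beat 3) — neighbor tone; G♯4 (beat 6) — neighbor tone; D4 (beat 9) — neighbor tone.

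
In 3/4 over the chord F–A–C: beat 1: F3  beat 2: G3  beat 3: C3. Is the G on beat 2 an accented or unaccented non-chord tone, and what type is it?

The harmony at that moment is F major triad (F, A, C); G3 is not a chord tone.
It is approached by step up from F3 and left by leap down to C3.
Step in, leap out — an escape tone.
It falls on a weak beat, so it is unaccented.

Unaccented escape tone.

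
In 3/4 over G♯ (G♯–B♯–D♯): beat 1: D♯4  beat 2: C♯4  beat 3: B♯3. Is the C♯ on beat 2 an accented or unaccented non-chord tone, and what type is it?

The harmony at that moment is G♯ major triad (G♯, B♯, D♯); C♯4 is not a chord tone.
It is approached by step down from D♯4 and left by step down to B♯3.
Step in, step out in the same direction — a passing tone.
It falls on a weak beat, so it is unaccented.

Unaccented passing tone.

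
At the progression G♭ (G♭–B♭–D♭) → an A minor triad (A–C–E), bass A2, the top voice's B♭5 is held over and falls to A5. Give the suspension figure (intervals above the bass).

At the second chord the bass is A2. The suspended B♭5 lies a ninth above the bass; after resolving down by step to A5, the interval above the bass becomes an octave.
Suspension figures are named by those two intervals: 9–8.

9–8 suspension.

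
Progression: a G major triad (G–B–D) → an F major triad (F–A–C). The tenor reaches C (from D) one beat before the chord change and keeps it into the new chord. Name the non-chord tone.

The harmony at that moment is G major triad (G, B, D); C is not a chord tone.
It is approached by step down from D and then sustained as the same pitch into the next harmony.
Arriving early and becoming a chord tone when the harmony changes — an anticipation.

C is an anticipation.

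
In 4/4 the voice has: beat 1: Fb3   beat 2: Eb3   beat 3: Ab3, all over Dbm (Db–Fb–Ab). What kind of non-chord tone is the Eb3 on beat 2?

Escape tone.

The harmony at that moment is Db minor triad (Db, Fb, Ab); Eb3 is not a chord tone.
It is approached by step down from Fb3 and left by leap up to Ab3.
Step in, leap out, on a weak beat — an escape tone.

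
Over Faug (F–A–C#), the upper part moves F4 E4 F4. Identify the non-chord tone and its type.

E4 is a neighbor tone.

The harmony at that moment is F augmented triad (F, A, C#); E4 is not a chord tone.
It is approached by step down from F4 and left by step up to F4.
Step away and step back to the same note — a neighbor tone (lower neighbor).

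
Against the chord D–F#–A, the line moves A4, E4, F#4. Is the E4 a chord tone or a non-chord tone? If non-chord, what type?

The harmony at that moment is D major triad (D, F#, A); E4 is not a chord tone.
It is approached by leap down from A4 and left by step up to F#4.
Leap in, step out — an appoggiatura.

Non-chord tone — an appoggiatura.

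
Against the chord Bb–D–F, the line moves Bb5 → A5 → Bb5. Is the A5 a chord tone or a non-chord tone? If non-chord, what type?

The harmony at that moment is Bb major triad (Bb, D, F); A5 is not a chord tone.
It is approached by step down from Bb5 and left by step up to Bb5.
Step away and step back to the same note — a neighbor tone (lower neighbor).

Non-chord tone — a neighbor tone.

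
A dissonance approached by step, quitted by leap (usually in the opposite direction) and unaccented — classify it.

Approach: by step. Departure: by leap. Metric position: weak.
Step in, leap out, from a weak position — an escape tone (échappée). (It is the mirror image of the appoggiatura, which leaps in and steps out on a strong beat.)

Escape tone.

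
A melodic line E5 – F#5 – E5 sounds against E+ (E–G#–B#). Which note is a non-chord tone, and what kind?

The harmony at that moment is E augmented triad (E, G#, B#); F#5 is not a chord tone.
It is approached by step up from E5 and left by step down to E5.
Step away and step back to the same note — a neighbor tone (upper neighbor).

F#5 is a neighbor tone.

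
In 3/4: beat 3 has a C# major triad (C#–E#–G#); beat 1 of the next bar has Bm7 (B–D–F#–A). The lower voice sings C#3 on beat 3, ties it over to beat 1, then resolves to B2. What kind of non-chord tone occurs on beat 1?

The harmony at that moment is B minor seventh chord (B, D, F#, A); C#3 is not a chord tone.
It is held over (the same pitch as the preceding C#3) and left by step down to B2.
Held over from the previous chord and resolving down by step — a suspension.

Suspension.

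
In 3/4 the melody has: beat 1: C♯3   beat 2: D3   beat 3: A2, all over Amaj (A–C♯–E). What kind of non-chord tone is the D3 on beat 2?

Escape tone.

The harmony at that moment is A major triad (A, C♯, E); D3 is not a chord tone.
It is approached by step up from C♯3 and left by leap down to A2.
Step in, leap out, on a weak beat — an escape tone.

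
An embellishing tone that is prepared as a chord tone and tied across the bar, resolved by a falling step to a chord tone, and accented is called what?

Suspension.

Approach: by preparation — the pitch is first a chord tone, then held (tied or repeated) while the harmony changes under it. Departure: down by step. Metric position: strong.
A prepared dissonance that resolves downward by step — a suspension. (The same figure resolving upward would be a retardation.)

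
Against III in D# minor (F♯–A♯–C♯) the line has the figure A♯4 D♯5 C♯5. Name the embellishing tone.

D♯5 is an appoggiatura.

The harmony at that moment is F♯ major triad (F♯, A♯, C♯); D♯5 is not a chord tone.
It is approached by leap up from A♯4 and left by step down to C♯5.
Leap in, step out — an appoggiatura.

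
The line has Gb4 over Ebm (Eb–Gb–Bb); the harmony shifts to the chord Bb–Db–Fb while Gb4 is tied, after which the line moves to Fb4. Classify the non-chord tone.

The harmony at that moment is Bb diminished triad (Bb, Db, Fb); Gb4 is not a chord tone.
It is held over (the same pitch as the preceding Gb4) and left by step down to Fb4.
Held over from the previous chord and resolving down by step — a suspension.

Gb4 is a suspension.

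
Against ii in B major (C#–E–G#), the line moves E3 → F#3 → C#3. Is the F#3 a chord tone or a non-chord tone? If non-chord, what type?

Non-chord tone — an escape tone.

The harmony at that moment is C# minor triad (C#, E, G#); F#3 is not a chord tone.
It is approached by step up from E3 and left by leap down to C#3.
Step in, leap out — an escape tone.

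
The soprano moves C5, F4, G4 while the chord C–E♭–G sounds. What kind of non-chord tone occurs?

The harmony at that moment is C minor triad (C, E♭, G); F4 is not a chord tone.
It is approached by leap down from C5 and left by step up to G4.
Leap in, step out — an appoggiatura.

F4 is an appoggiatura.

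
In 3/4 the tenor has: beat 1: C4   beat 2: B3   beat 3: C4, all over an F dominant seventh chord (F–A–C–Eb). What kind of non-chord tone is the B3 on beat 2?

The harmony at that moment is F dominant seventh chord (F, A, C, Eb); B3 is not a chord tone.
It is approached by step down from C4 and left by step up to C4.
Step away and step back to the same note — a neighbor tone (lower neighbor).

Lower neighbor tone.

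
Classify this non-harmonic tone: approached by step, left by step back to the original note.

Neighbor tone.

Approach: by step. Departure: by step in the opposite direction, back to the starting pitch.
Stepwise on both sides but reversing to return to the same chord tone — a neighbor tone. (Had it continued onward in the same direction it would be a passing tone instead.)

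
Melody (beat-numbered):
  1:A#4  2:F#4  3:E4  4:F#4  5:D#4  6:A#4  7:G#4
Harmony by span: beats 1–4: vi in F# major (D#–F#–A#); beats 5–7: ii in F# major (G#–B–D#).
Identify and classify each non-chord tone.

The harmony at that moment is D# minor triad (D#, F#, A#); E4 is not a chord tone.
It is approached by step down from F#4 and left by step up to F#4.
Step away and step back to the same note — a neighbor tone (lower neighbor).
The harmony at that moment is G# minor triad (G#, B, D#); A#4 is not a chord tone.
It is approached by leap up from D#4 and left by step down to G#4.
Leap in, step out — an appoggiatura.

E4 (beat 3) — neighbor tone; A#4 (beat 6) — appoggiatura.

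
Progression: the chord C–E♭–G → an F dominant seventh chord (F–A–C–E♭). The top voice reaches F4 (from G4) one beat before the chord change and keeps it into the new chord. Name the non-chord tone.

The harmony at that moment is C minor triad (C, E♭, G); F4 is not a chord tone.
It is approached by step down from G4 and then sustained as the same pitch into the next harmony.
Arriving early and becoming a chord tone when the harmony changes — an anticipation.

F4 is an anticipation.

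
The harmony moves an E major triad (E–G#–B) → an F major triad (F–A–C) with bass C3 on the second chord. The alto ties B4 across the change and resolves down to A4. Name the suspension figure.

At the second chord the bass is C3. The suspended B4 lies a seventh above the bass; after resolving down by step to A4, the interval above the bass becomes a sixth.
Suspension figures are named by those two intervals: 7–6.

7–6 suspension.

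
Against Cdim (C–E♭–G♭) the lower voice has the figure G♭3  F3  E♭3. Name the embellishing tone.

F3 is a passing tone.

The harmony at that moment is C diminished triad (C, E♭, G♭); F3 is not a chord tone.
It is approached by step down from G♭3 and left by step down to E♭3.
Step in, step out in the same direction — a passing tone.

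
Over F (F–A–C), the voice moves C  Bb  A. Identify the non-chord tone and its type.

Bb is a passing tone.

The harmony at that moment is F major triad (F, A, C); Bb is not a chord tone.
It is approached by step down from C and left by step down to A.
Step in, step out in the same direction — a passing tone.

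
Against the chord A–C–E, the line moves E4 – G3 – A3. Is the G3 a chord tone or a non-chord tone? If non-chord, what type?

Non-chord tone — an appoggiatura.

The harmony at that moment is A minor triad (A, C, E); G3 is not a chord tone.
It is approached by leap down from E4 and left by step up to A3.
Leap in, step out — an appoggiatura.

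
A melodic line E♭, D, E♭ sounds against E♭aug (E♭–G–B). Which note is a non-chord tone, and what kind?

D is a neighbor tone.

The harmony at that moment is E♭ augmented triad (E♭, G, B); D is not a chord tone.
It is approached by step down from E♭ and left by step up to E♭.
Step away and step back to the same note — a neighbor tone (lower neighbor).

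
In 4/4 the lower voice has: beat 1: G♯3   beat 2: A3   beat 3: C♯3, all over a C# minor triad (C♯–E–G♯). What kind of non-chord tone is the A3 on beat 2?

Escape tone.

The harmony at that moment is C♯ minor triad (C♯, E, G♯); A3 is not a chord tone.
It is approached by step up from G♯3 and left by leap down to C♯3.
Step in, leap out, on a weak beat — an escape tone.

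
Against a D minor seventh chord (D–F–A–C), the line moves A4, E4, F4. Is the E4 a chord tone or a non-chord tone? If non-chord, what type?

The harmony at that moment is D minor seventh chord (D, F, A, C); E4 is not a chord tone.
It is approached by leap down from A4 and left by step up to F4.
Leap in, step out — an appoggiatura.

Non-chord tone — an appoggiatura.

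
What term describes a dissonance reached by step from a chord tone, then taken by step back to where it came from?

Approach: by step. Departure: by step in the opposite direction, back to the starting pitch.
Stepwise on both sides but reversing to return to the same chord tone — a neighbor tone. (Had it continued onward in the same direction it would be a passing tone instead.)

Neighbor tone.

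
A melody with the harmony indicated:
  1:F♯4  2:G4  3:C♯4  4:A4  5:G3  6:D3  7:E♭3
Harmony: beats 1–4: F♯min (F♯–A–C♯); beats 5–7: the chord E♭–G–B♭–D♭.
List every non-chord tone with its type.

G4 (beat 2) — escape tone; D3 (beat 6) — appoggiatura.

The harmony at that moment is F♯ minor triad (F♯, A, C♯); G4 is not a chord tone.
It is approached by step up from F♯4 and left by leap down to C♯4.
Step in, leap out — an escape tone.
The harmony at that moment is E♭ dominant seventh chord (E♭, G, B♭, D♭); D3 is not a chord tone.
It is approached by leap down from G3 and left by step up to E♭3.
Leap in, step out — an appoggiatura.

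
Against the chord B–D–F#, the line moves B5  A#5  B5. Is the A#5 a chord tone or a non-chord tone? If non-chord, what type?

Non-chord tone — a neighbor tone.

The harmony at that moment is B minor triad (B, D, F#); A#5 is not a chord tone.
It is approached by step down from B5 and left by step up to B5.
Step away and step back to the same note — a neighbor tone (lower neighbor).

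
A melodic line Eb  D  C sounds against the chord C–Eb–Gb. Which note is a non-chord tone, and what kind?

D is a passing tone.

The harmony at that moment is C diminished triad (C, Eb, Gb); D is not a chord tone.
It is approached by step down from Eb and left by step down to C.
Step in, step out in the same direction — a passing tone.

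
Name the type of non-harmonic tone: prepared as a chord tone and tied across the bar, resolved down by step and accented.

Suspension.

Approach: by preparation — the pitch is first a chord tone, then held (tied or repeated) while the harmony changes under it. Departure: down by step. Metric position: strong.
A prepared dissonance that resolves downward by step — a suspension. (The same figure resolving upward would be a retardation.)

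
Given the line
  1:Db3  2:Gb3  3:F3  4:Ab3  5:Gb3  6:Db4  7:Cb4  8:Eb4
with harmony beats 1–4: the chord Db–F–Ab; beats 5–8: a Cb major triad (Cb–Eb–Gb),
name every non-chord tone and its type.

Gb3 (beat 2) — appoggiatura; Db4 (beat 6) — appoggiatura.

The harmony at that moment is Db major triad (Db, F, Ab); Gb3 is not a chord tone.
It is approached by leap up from Db3 and left by step down to F3.
Leap in, step out — an appoggiatura.
The harmony at that moment is Cb major triad (Cb, Eb, Gb); Db4 is not a chord tone.
It is approached by leap up from Gb3 and left by step down to Cb4.
Leap in, step out — an appoggiatura.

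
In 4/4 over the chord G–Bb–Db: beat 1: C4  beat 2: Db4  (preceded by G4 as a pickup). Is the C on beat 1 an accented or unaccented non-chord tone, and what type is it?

The harmony at that moment is G diminished triad (G, Bb, Db); C4 is not a chord tone.
It is approached by leap down from G4 and left by step up to Db4.
Leap in, step out — an appoggiatura.
It falls on the downbeat, so it is accented.

Accented appoggiatura.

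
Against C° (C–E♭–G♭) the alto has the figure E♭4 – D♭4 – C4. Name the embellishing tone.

The harmony at that moment is C diminished triad (C, E♭, G♭); D♭4 is not a chord tone.
It is approached by step down from E♭4 and left by step down to C4.
Step in, step out in the same direction — a passing tone.

D♭4 is a passing tone.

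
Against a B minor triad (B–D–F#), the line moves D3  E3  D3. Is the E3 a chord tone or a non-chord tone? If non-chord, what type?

The harmony at that moment is B minor triad (B, D, F#); E3 is not a chord tone.
It is approached by step up from D3 and left by step down to D3.
Step away and step back to the same note — a neighbor tone (upper neighbor).

Non-chord tone — a neighbor tone.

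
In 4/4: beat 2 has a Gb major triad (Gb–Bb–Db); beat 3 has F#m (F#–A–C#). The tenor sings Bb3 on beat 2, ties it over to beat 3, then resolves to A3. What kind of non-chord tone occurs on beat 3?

Suspension.

The harmony at that moment is F# minor triad (F#, A, C#); Bb3 is not a chord tone.
It is held over (the same pitch as the preceding Bb3) and left by step down to A3.
Held over from the previous chord and resolving down by step — a suspension.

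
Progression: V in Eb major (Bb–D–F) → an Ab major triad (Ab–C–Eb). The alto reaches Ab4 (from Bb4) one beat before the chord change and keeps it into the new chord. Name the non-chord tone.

The harmony at that moment is Bb major triad (Bb, D, F); Ab4 is not a chord tone.
It is approached by step down from Bb4 and then sustained as the same pitch into the next harmony.
Arriving early and becoming a chord tone when the harmony changes — an anticipation.

Ab4 is an anticipation.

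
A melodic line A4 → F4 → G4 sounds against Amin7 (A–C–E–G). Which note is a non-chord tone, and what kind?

The harmony at that moment is A minor seventh chord (A, C, E, G); F4 is not a chord tone.
It is approached by leap down from A4 and left by step up to G4.
Leap in, step out — an appoggiatura.

F4 is an appoggiatura.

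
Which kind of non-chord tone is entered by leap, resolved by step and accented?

Approach: by leap. Departure: by step. Metric position: strong.
Leap in, step out, in a metrically strong position — an appoggiatura. (It is the mirror image of the escape tone, which steps in and leaps out from a weak position.)

Appoggiatura.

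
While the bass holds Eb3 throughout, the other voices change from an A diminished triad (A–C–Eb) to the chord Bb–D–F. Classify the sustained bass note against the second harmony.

The harmony at that moment is Bb major triad (Bb, D, F); Eb3 is not a chord tone.
It is held over (the same pitch as the preceding Eb3) and then sustained as the same pitch into the next harmony.
Sustained through a change of harmony — a pedal tone.

Pedal tone (pedal point).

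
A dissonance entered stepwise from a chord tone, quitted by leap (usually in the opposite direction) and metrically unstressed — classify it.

Escape tone.

Approach: by step. Departure: by leap. Metric position: weak.
Step in, leap out, from a weak position — an escape tone (échappée). (It is the mirror image of the appoggiatura, which leaps in and steps out on a strong beat.)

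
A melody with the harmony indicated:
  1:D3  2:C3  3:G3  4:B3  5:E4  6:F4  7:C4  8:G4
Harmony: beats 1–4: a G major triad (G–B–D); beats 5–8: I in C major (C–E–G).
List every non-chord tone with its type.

The harmony at that moment is G major triad (G, B, D); C3 is not a chord tone.
It is approached by step down from D3 and left by leap up to G3.
Step in, leap out — an escape tone.
The harmony at that moment is C major triad (C, E, G); F4 is not a chord tone.
It is approached by step up from E4 and left by leap down to C4.
Step in, leap out — an escape tone.

C3 (beat 2) — escape tone; F4 (beat 6) — escape tone.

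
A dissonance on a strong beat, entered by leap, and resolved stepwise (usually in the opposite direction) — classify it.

Approach: by leap. Departure: by step. Metric position: strong.
Leap in, step out, in a metrically strong position — an appoggiatura. (It is the mirror image of the escape tone, which steps in and leaps out from a weak position.)

Appoggiatura.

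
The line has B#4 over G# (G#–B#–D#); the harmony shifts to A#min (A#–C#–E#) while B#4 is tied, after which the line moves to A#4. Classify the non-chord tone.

B#4 is a suspension.

The harmony at that moment is A# minor triad (A#, C#, E#); B#4 is not a chord tone.
It is held over (the same pitch as the preceding B#4) and left by step down to A#4.
Held over from the previous chord and resolving down by step — a suspension.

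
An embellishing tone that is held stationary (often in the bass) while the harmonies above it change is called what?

Pedal tone.

Approach: none. Departure: none — a single pitch is sustained while the chords change around it, passing through harmonies that do not contain it.
No melodic motion at all; the dissonance is created entirely by the moving harmonies against the stationary note — a pedal tone (pedal point).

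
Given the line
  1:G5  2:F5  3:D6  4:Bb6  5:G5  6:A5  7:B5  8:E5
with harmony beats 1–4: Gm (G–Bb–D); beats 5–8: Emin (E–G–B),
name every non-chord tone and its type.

The harmony at that moment is G minor triad (G, Bb, D); F5 is not a chord tone.
It is approached by step down from G5 and left by leap up to D6.
Step in, leap out — an escape tone.
The harmony at that moment is E minor triad (E, G, B); A5 is not a chord tone.
It is approached by step up from G5 and left by step up to B5.
Step in, step out in the same direction — a passing tone.

F5 (beat 2) — escape tone; A5 (beat 6) — passing tone.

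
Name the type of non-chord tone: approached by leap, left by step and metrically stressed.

Approach: by leap. Departure: by step. Metric position: strong.
Leap in, step out, in a metrically strong position — an appoggiatura. (It is the mirror image of the escape tone, which steps in and leaps out from a weak position.)

Appoggiatura.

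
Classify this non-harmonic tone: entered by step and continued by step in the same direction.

Passing tone.

Approach: by step. Departure: by step, continuing in the same direction.
Stepwise on both sides with no change of direction means the note fills in the space between two different chord tones — a passing tone. (Had it turned back to its starting note it would be a neighbor tone instead.)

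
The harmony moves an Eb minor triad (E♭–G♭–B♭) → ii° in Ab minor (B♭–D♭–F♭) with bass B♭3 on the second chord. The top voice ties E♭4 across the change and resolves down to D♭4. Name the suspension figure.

4–3 suspension.

At the second chord the bass is B♭3. The suspended E♭4 lies a fourth above the bass; after resolving down by step to D♭4, the interval above the bass becomes a third.
Suspension figures are named by those two intervals: 4–3.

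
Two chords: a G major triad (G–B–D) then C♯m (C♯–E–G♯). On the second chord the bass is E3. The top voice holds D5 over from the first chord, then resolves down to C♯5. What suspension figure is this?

At the second chord the bass is E3. The suspended D5 lies a seventh above the bass; after resolving down by step to C♯5, the interval above the bass becomes a sixth.
Suspension figures are named by those two intervals: 7–6.

7–6 suspension.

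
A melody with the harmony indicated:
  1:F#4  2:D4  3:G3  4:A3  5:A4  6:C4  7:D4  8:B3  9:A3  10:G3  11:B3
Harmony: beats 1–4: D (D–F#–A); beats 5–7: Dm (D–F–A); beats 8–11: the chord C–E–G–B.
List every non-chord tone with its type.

The harmony at that moment is D major triad (D, F#, A); G3 is not a chord tone.
It is approached by leap down from D4 and left by step up to A3.
Leap in, step out — an appoggiatura.
The harmony at that moment is D minor triad (D, F, A); C4 is not a chord tone.
It is approached by leap down from A4 and left by step up to D4.
Leap in, step out — an appoggiatura.
The harmony at that moment is C major seventh chord (C, E, G, B); A3 is not a chord tone.
It is approached by step down from B3 and left by step down to G3.
Step in, step out in the same direction — a passing tone.

G3 (beat 3) — appoggiatura; C4 (beat 6) — appoggiatura; A3 (beat 9) — passing tone.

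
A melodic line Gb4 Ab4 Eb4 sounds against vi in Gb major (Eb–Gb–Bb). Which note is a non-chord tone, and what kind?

The harmony at that moment is Eb minor triad (Eb, Gb, Bb); Ab4 is not a chord tone.
It is approached by step up from Gb4 and left by leap down to Eb4.
Step in, leap out — an escape tone.

Ab4 is an escape tone.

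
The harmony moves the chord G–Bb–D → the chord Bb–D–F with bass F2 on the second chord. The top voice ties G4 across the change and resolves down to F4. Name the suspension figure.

9–8 suspension.

At the second chord the bass is F2. The suspended G4 lies a ninth above the bass; after resolving down by step to F4, the interval above the bass becomes an octave.
Suspension figures are named by those two intervals: 9–8.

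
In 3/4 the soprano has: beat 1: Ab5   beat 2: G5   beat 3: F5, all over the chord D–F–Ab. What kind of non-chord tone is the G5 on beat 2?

The harmony at that moment is D diminished triad (D, F, Ab); G5 is not a chord tone.
It is approached by step down from Ab5 and left by step down to F5.
Step in, step out in the same direction — a passing tone.

Passing tone.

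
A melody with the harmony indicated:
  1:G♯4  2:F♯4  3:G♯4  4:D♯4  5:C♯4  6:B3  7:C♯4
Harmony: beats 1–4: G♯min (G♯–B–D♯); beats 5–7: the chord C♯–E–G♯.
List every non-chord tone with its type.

The harmony at that moment is G♯ minor triad (G♯, B, D♯); F♯4 is not a chord tone.
It is approached by step down from G♯4 and left by step up to G♯4.
Step away and step back to the same note — a neighbor tone (lower neighbor).
The harmony at that moment is C♯ minor triad (C♯, E, G♯); B3 is not a chord tone.
It is approached by step down from C♯4 and left by step up to C♯4.
Step away and step back to the same note — a neighbor tone (lower neighbor).

F♯4 (beat 2) — neighbor tone; B3 (beat 6) — neighbor tone.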